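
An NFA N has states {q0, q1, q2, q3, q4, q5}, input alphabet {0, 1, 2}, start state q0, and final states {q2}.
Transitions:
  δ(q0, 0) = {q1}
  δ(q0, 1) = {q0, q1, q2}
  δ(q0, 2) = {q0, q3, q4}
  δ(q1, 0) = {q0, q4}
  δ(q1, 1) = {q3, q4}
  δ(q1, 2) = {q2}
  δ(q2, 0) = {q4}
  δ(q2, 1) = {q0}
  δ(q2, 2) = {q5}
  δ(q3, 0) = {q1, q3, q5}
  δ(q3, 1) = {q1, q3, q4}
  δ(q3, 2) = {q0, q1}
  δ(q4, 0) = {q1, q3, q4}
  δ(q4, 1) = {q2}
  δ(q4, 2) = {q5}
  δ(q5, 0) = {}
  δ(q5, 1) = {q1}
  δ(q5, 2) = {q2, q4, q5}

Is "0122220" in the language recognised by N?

rejected

Start: {q0}
read 0: {q1}
read 1: {q3, q4}
read 2: {q0, q1, q5}
read 2: {q0, q2, q3, q4, q5}
read 2: {q0, q1, q2, q3, q4, q5}
read 2: {q0, q1, q2, q3, q4, q5}
read 0: {q0, q1, q3, q4, q5}
Reachable ∩ accepting = {} — empty.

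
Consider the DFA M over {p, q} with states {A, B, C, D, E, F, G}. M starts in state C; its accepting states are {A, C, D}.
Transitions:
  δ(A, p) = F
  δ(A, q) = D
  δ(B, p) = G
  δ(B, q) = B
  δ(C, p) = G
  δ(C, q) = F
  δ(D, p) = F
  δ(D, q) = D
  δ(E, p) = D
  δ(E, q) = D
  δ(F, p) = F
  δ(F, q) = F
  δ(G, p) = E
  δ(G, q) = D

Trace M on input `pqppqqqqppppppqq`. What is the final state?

F

C --p--> G
G --q--> D
D --p--> F
F --p--> F
F --q--> F
F --q--> F
F --q--> F
F --q--> F
F --p--> F
F --p--> F
F --p--> F
F --p--> F
F --p--> F
F --p--> F
F --q--> F
F --q--> F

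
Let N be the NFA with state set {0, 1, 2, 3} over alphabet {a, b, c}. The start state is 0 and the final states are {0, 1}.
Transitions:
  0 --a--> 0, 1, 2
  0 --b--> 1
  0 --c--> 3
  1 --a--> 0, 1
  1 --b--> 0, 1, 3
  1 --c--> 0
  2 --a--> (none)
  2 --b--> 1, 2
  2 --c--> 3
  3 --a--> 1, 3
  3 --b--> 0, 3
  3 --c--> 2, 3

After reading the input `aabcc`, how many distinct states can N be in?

Start: {0}
read a: {0, 1, 2}
read a: {0, 1, 2}
read b: {0, 1, 2, 3}
read c: {0, 2, 3}
read c: {2, 3}
Final reachable set {2, 3} has 2 states.

2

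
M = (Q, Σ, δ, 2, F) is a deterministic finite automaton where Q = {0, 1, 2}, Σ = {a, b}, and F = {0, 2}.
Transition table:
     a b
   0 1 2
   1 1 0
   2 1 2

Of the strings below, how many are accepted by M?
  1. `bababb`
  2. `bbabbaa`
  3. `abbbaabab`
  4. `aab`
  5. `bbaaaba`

`bababb`: accepted
`bbabbaa`: rejected
`abbbaabab`: accepted
`aab`: accepted
`bbaaaba`: rejected

3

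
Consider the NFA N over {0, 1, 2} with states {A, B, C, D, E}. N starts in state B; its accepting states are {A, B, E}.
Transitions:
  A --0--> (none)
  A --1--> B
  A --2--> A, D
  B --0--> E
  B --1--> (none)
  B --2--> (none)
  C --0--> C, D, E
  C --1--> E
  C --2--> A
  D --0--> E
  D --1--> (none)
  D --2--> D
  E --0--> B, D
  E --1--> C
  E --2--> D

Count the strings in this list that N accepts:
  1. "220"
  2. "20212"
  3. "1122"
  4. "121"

"220": rejected
"20212": rejected
"1122": rejected
"121": rejected

0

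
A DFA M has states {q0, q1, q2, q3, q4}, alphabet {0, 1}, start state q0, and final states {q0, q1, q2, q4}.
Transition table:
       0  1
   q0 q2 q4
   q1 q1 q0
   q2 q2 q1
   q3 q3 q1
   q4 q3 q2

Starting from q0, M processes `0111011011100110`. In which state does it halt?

q0 --0--> q2
q2 --1--> q1
q1 --1--> q0
q0 --1--> q4
q4 --0--> q3
q3 --1--> q1
q1 --1--> q0
q0 --0--> q2
q2 --1--> q1
q1 --1--> q0
q0 --1--> q4
q4 --0--> q3
q3 --0--> q3
q3 --1--> q1
q1 --1--> q0
q0 --0--> q2

q2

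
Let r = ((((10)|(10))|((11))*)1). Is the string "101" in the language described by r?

yes

Split as 10·1: (((10)|(10))|((11))*) matches 10 and 1 matches 1.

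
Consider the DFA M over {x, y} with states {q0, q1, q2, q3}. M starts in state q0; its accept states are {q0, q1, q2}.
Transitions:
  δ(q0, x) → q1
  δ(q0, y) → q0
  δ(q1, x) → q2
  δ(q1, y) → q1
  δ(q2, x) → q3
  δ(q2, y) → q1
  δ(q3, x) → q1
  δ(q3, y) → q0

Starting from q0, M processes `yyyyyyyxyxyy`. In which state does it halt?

q1

q0 --y--> q0
q0 --y--> q0
q0 --y--> q0
q0 --y--> q0
q0 --y--> q0
q0 --y--> q0
q0 --y--> q0
q0 --x--> q1
q1 --y--> q1
q1 --x--> q2
q2 --y--> q1
q1 --y--> q1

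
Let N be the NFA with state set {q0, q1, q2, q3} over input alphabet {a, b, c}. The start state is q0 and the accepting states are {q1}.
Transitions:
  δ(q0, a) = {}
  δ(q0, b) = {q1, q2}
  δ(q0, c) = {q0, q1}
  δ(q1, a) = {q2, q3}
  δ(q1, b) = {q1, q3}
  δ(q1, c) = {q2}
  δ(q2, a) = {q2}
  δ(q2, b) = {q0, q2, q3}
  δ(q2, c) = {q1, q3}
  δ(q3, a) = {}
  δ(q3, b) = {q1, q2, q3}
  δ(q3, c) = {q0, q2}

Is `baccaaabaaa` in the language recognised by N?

rejected

Start: {q0}
read b: {q1, q2}
read a: {q2, q3}
read c: {q0, q1, q2, q3}
read c: {q0, q1, q2, q3}
read a: {q2, q3}
read a: {q2}
read a: {q2}
read b: {q0, q2, q3}
read a: {q2}
read a: {q2}
read a: {q2}
Reachable ∩ accepting = {} — empty.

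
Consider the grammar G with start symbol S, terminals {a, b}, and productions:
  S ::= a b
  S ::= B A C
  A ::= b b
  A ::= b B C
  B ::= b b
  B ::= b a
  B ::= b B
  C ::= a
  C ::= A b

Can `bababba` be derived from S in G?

no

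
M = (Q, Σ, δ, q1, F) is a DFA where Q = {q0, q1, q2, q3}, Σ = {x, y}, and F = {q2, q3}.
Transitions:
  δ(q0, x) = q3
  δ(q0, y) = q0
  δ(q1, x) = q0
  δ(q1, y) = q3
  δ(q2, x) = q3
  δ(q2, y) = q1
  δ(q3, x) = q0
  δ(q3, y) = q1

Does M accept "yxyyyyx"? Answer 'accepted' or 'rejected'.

accepted

q1 --y--> q3
q3 --x--> q0
q0 --y--> q0
q0 --y--> q0
q0 --y--> q0
q0 --y--> q0
q0 --x--> q3
End in state q3, which is an accepting state.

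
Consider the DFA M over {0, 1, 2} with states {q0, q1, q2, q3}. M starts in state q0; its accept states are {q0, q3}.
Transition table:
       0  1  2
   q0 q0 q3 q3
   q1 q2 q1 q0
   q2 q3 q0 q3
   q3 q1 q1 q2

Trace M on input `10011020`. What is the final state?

q0 --1--> q3
q3 --0--> q1
q1 --0--> q2
q2 --1--> q0
q0 --1--> q3
q3 --0--> q1
q1 --2--> q0
q0 --0--> q0

q0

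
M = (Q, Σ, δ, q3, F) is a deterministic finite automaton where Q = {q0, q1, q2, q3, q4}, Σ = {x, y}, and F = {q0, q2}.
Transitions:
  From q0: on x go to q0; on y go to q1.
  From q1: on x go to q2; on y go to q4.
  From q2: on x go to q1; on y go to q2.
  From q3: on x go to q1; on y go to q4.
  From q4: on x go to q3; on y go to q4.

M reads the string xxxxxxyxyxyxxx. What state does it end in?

q2

q3 --x--> q1
q1 --x--> q2
q2 --x--> q1
q1 --x--> q2
q2 --x--> q1
q1 --x--> q2
q2 --y--> q2
q2 --x--> q1
q1 --y--> q4
q4 --x--> q3
q3 --y--> q4
q4 --x--> q3
q3 --x--> q1
q1 --x--> q2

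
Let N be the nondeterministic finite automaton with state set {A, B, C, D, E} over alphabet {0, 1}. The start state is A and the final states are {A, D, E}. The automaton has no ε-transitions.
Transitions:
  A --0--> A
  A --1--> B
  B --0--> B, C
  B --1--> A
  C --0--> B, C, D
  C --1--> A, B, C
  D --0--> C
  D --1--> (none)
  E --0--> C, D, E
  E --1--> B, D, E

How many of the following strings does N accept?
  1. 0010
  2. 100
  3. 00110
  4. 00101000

0010: rejected
100: accepted
00110: accepted
00101000: accepted

3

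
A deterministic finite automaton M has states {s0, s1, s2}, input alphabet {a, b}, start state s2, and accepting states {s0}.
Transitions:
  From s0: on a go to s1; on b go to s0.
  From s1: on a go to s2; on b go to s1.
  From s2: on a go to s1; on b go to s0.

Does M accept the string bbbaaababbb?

s2 --b--> s0
s0 --b--> s0
s0 --b--> s0
s0 --a--> s1
s1 --a--> s2
s2 --a--> s1
s1 --b--> s1
s1 --a--> s2
s2 --b--> s0
s0 --b--> s0
s0 --b--> s0
End in state s0, which is an accepting state.

accepted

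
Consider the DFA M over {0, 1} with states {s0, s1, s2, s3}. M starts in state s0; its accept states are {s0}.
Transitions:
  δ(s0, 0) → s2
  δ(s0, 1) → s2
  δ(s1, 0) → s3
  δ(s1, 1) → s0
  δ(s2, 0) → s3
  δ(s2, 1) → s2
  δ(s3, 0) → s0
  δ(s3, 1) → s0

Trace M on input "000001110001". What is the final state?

s2

s0 --0--> s2
s2 --0--> s3
s3 --0--> s0
s0 --0--> s2
s2 --0--> s3
s3 --1--> s0
s0 --1--> s2
s2 --1--> s2
s2 --0--> s3
s3 --0--> s0
s0 --0--> s2
s2 --1--> s2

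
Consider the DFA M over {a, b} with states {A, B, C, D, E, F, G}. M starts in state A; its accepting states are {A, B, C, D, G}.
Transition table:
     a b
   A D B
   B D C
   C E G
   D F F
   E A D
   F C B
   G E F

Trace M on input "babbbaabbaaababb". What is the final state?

A --b--> B
B --a--> D
D --b--> F
F --b--> B
B --b--> C
C --a--> E
E --a--> A
A --b--> B
B --b--> C
C --a--> E
E --a--> A
A --a--> D
D --b--> F
F --a--> C
C --b--> G
G --b--> F

F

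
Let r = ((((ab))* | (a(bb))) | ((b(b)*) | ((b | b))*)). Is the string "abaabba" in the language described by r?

no

Neither (((ab))*|(a(bb))) nor ((b(b)*)|((b|b))*) matches abaabba.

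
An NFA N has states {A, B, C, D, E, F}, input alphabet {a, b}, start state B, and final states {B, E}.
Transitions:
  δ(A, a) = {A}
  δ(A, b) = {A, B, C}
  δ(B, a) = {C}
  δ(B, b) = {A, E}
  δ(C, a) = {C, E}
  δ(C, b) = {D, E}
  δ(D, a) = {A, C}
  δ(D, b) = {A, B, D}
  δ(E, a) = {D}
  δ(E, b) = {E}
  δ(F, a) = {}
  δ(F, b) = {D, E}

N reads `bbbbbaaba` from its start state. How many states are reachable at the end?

4

Start: {B}
read b: {A, E}
read b: {A, B, C, E}
read b: {A, B, C, D, E}
read b: {A, B, C, D, E}
read b: {A, B, C, D, E}
read a: {A, C, D, E}
read a: {A, C, D, E}
read b: {A, B, C, D, E}
read a: {A, C, D, E}
Final reachable set {A, C, D, E} has 4 states.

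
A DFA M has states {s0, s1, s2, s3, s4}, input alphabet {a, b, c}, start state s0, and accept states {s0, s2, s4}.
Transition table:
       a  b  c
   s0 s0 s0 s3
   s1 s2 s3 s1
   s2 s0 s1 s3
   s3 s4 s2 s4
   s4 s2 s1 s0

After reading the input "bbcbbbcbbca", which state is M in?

s2

s0 --b--> s0
s0 --b--> s0
s0 --c--> s3
s3 --b--> s2
s2 --b--> s1
s1 --b--> s3
s3 --c--> s4
s4 --b--> s1
s1 --b--> s3
s3 --c--> s4
s4 --a--> s2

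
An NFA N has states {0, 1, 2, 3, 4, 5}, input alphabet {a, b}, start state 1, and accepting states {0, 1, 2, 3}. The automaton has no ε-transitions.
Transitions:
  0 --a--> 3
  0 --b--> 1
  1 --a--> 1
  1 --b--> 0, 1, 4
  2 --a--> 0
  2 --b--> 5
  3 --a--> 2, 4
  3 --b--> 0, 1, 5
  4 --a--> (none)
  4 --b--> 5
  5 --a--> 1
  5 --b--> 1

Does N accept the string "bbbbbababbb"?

Start: {1}
read b: {0, 1, 4}
read b: {0, 1, 4, 5}
read b: {0, 1, 4, 5}
read b: {0, 1, 4, 5}
read b: {0, 1, 4, 5}
read a: {1, 3}
read b: {0, 1, 4, 5}
read a: {1, 3}
read b: {0, 1, 4, 5}
read b: {0, 1, 4, 5}
read b: {0, 1, 4, 5}
Reachable ∩ accepting = {0, 1} — nonempty.

accepted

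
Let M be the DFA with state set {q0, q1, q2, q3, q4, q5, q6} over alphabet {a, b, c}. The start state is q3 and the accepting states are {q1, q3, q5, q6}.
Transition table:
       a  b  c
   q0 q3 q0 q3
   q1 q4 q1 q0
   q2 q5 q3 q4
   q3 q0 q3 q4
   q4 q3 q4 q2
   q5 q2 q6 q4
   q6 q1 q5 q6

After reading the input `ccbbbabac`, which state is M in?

q3 --c--> q4
q4 --c--> q2
q2 --b--> q3
q3 --b--> q3
q3 --b--> q3
q3 --a--> q0
q0 --b--> q0
q0 --a--> q3
q3 --c--> q4

q4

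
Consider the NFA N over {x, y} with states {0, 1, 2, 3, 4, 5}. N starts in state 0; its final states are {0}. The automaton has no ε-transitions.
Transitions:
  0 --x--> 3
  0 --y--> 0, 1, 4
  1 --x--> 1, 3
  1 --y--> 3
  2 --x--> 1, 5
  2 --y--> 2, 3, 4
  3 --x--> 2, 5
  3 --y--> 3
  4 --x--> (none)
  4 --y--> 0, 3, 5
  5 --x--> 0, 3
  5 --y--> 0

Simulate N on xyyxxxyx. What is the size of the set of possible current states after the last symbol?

Start: {0}
read x: {3}
read y: {3}
read y: {3}
read x: {2, 5}
read x: {0, 1, 3, 5}
read x: {0, 1, 2, 3, 5}
read y: {0, 1, 2, 3, 4}
read x: {1, 2, 3, 5}
Final reachable set {1, 2, 3, 5} has 4 states.

4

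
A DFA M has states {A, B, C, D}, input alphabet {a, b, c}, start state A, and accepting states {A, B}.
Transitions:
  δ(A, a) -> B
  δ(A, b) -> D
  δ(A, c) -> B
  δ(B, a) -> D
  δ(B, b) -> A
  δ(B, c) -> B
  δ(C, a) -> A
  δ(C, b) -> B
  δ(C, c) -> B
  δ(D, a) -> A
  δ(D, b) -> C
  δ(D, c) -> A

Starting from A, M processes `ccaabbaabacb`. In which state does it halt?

A

A --c--> B
B --c--> B
B --a--> D
D --a--> A
A --b--> D
D --b--> C
C --a--> A
A --a--> B
B --b--> A
A --a--> B
B --c--> B
B --b--> A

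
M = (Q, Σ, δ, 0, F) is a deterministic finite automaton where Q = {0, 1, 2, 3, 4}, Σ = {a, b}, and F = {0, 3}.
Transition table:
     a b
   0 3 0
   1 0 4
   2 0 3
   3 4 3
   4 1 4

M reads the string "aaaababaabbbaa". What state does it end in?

0

0 --a--> 3
3 --a--> 4
4 --a--> 1
1 --a--> 0
0 --b--> 0
0 --a--> 3
3 --b--> 3
3 --a--> 4
4 --a--> 1
1 --b--> 4
4 --b--> 4
4 --b--> 4
4 --a--> 1
1 --a--> 0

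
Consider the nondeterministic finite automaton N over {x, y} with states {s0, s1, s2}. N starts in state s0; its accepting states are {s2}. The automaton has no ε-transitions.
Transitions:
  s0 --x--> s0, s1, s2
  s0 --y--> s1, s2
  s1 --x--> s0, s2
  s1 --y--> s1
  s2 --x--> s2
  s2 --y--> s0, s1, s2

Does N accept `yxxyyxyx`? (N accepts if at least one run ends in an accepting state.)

accepted

Start: {s0}
read y: {s1, s2}
read x: {s0, s2}
read x: {s0, s1, s2}
read y: {s0, s1, s2}
read y: {s0, s1, s2}
read x: {s0, s1, s2}
read y: {s0, s1, s2}
read x: {s0, s1, s2}
Reachable ∩ accepting = {s2} — nonempty.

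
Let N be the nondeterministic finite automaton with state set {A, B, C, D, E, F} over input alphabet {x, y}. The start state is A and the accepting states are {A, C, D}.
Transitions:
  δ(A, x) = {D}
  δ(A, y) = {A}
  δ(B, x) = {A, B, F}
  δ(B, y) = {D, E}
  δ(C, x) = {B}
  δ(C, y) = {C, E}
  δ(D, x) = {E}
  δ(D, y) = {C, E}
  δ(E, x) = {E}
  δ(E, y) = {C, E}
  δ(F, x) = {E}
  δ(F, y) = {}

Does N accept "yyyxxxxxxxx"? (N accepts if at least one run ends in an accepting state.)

rejected

Start: {A}
read y: {A}
read y: {A}
read y: {A}
read x: {D}
read x: {E}
read x: {E}
read x: {E}
read x: {E}
read x: {E}
read x: {E}
read x: {E}
Reachable ∩ accepting = {} — empty.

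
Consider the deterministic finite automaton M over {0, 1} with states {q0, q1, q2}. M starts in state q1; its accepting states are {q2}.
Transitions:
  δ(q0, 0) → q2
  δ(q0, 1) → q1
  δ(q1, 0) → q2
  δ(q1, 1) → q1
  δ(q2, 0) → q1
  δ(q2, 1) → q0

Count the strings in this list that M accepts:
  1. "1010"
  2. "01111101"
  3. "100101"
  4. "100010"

2

"1010": accepted
"01111101": rejected
"100101": rejected
"100010": accepted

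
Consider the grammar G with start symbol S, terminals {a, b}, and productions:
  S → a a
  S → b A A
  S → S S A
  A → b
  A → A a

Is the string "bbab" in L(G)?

S ⇒ bAA ⇒ bAaA ⇒ bbaA ⇒ bbab

yes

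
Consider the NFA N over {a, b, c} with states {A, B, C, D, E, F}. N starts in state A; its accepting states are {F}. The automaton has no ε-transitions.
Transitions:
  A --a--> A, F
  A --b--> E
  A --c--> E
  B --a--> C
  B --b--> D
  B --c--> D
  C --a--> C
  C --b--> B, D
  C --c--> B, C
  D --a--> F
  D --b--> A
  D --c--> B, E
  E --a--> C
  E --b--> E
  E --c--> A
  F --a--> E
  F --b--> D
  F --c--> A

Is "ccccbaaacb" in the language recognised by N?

Start: {A}
read c: {E}
read c: {A}
read c: {E}
read c: {A}
read b: {E}
read a: {C}
read a: {C}
read a: {C}
read c: {B, C}
read b: {B, D}
Reachable ∩ accepting = {} — empty.

rejected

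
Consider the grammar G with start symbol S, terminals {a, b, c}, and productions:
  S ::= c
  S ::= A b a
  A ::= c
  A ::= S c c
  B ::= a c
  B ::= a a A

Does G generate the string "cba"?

S ⇒ Aba ⇒ cba

yes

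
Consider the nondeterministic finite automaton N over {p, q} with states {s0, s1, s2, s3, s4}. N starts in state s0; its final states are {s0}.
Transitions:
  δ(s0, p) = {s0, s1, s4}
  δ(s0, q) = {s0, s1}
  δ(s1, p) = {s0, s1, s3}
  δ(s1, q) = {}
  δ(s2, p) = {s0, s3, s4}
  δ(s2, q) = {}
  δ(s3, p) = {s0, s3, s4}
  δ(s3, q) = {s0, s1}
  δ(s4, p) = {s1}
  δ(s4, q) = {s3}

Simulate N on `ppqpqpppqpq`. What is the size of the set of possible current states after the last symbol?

3

Start: {s0}
read p: {s0, s1, s4}
read p: {s0, s1, s3, s4}
read q: {s0, s1, s3}
read p: {s0, s1, s3, s4}
read q: {s0, s1, s3}
read p: {s0, s1, s3, s4}
read p: {s0, s1, s3, s4}
read p: {s0, s1, s3, s4}
read q: {s0, s1, s3}
read p: {s0, s1, s3, s4}
read q: {s0, s1, s3}
Final reachable set {s0, s1, s3} has 3 states.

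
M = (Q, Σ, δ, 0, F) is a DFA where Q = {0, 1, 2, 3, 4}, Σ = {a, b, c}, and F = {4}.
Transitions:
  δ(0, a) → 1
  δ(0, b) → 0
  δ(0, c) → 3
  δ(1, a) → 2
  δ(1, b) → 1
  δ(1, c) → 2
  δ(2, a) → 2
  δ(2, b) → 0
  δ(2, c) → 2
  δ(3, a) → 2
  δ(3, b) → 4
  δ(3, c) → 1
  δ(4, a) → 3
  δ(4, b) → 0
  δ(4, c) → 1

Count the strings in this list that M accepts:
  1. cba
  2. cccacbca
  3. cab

0

cba: rejected
cccacbca: rejected
cab: rejected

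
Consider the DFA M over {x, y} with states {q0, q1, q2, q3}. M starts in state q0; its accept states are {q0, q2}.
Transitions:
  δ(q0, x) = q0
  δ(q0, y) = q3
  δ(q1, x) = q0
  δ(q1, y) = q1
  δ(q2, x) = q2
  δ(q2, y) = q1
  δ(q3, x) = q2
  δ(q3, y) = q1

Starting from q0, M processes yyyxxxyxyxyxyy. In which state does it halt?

q1

q0 --y--> q3
q3 --y--> q1
q1 --y--> q1
q1 --x--> q0
q0 --x--> q0
q0 --x--> q0
q0 --y--> q3
q3 --x--> q2
q2 --y--> q1
q1 --x--> q0
q0 --y--> q3
q3 --x--> q2
q2 --y--> q1
q1 --y--> q1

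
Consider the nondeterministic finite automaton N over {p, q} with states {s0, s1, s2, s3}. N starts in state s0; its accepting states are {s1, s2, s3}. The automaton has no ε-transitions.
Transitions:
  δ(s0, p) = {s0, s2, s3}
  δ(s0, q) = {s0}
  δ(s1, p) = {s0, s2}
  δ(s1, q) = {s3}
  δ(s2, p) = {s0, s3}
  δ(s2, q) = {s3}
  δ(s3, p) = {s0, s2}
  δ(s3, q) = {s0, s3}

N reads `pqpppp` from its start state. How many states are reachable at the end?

Start: {s0}
read p: {s0, s2, s3}
read q: {s0, s3}
read p: {s0, s2, s3}
read p: {s0, s2, s3}
read p: {s0, s2, s3}
read p: {s0, s2, s3}
Final reachable set {s0, s2, s3} has 3 states.

3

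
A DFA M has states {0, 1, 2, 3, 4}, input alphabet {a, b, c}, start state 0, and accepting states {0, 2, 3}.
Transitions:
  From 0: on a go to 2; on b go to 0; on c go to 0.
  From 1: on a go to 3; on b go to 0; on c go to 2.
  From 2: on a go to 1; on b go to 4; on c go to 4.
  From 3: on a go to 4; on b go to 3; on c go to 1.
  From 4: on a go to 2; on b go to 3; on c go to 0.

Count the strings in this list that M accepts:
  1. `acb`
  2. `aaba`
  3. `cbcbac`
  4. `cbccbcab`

`acb`: accepted
`aaba`: accepted
`cbcbac`: rejected
`cbccbcab`: rejected

2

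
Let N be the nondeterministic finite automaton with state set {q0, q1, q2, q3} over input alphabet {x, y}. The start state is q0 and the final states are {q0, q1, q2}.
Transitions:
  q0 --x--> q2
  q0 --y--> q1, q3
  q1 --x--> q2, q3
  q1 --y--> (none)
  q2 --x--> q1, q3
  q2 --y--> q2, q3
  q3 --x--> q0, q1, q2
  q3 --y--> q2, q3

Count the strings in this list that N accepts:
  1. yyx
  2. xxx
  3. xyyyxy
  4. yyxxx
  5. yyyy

yyx: accepted
xxx: accepted
xyyyxy: accepted
yyxxx: accepted
yyyy: accepted

5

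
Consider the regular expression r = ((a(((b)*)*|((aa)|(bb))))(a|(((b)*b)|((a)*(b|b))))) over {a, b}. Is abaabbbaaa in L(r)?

No split of abaabbbaaa into u·v has (a(((b)*)*|((aa)|(bb)))) matching u and (a|(((b)*b)|((a)*(b|b)))) matching v.

no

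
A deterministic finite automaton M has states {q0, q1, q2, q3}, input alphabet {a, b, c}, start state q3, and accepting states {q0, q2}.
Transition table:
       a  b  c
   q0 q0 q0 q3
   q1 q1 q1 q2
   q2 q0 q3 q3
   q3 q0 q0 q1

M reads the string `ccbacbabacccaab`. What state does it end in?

q3 --c--> q1
q1 --c--> q2
q2 --b--> q3
q3 --a--> q0
q0 --c--> q3
q3 --b--> q0
q0 --a--> q0
q0 --b--> q0
q0 --a--> q0
q0 --c--> q3
q3 --c--> q1
q1 --c--> q2
q2 --a--> q0
q0 --a--> q0
q0 --b--> q0

q0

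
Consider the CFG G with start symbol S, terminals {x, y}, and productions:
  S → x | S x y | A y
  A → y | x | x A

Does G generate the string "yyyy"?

no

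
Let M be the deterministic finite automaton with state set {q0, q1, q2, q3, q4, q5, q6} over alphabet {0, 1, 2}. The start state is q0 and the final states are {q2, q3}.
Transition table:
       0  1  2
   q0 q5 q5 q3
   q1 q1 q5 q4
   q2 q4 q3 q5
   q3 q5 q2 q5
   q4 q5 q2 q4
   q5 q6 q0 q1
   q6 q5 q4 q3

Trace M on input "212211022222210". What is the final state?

q0 --2--> q3
q3 --1--> q2
q2 --2--> q5
q5 --2--> q1
q1 --1--> q5
q5 --1--> q0
q0 --0--> q5
q5 --2--> q1
q1 --2--> q4
q4 --2--> q4
q4 --2--> q4
q4 --2--> q4
q4 --2--> q4
q4 --1--> q2
q2 --0--> q4

q4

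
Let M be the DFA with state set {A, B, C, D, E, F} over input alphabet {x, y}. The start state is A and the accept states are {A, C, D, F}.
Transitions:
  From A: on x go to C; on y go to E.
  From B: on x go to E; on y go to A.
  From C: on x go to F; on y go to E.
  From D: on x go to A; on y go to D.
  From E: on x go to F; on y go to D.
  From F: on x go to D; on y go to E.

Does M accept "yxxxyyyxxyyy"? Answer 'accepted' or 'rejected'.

A --y--> E
E --x--> F
F --x--> D
D --x--> A
A --y--> E
E --y--> D
D --y--> D
D --x--> A
A --x--> C
C --y--> E
E --y--> D
D --y--> D
End in state D, which is an accepting state.

accepted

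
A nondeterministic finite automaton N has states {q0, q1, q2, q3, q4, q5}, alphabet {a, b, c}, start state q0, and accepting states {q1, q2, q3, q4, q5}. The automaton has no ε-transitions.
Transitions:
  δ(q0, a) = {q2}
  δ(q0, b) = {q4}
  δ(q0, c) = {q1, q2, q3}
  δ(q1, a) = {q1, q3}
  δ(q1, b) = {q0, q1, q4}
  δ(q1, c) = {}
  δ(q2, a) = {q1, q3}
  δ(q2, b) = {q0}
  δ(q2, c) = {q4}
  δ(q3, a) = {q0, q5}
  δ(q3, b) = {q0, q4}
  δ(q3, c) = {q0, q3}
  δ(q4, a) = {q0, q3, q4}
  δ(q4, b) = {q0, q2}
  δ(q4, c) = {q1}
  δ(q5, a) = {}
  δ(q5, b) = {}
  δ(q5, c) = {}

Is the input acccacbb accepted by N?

rejected

Start: {q0}
read a: {q2}
read c: {q4}
read c: {q1}
read c: {}
The reachable set is empty and stays empty for the remaining 4 symbols.
Reachable ∩ accepting = {} — empty.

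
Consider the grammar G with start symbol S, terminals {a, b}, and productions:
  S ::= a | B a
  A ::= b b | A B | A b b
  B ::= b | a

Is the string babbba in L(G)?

no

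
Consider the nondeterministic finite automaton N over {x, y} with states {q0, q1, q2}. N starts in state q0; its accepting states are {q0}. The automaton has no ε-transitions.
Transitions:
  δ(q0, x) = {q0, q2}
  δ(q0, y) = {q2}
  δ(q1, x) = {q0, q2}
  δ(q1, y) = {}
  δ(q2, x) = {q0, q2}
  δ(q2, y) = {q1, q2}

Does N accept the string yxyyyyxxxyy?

Start: {q0}
read y: {q2}
read x: {q0, q2}
read y: {q1, q2}
read y: {q1, q2}
read y: {q1, q2}
read y: {q1, q2}
read x: {q0, q2}
read x: {q0, q2}
read x: {q0, q2}
read y: {q1, q2}
read y: {q1, q2}
Reachable ∩ accepting = {} — empty.

rejected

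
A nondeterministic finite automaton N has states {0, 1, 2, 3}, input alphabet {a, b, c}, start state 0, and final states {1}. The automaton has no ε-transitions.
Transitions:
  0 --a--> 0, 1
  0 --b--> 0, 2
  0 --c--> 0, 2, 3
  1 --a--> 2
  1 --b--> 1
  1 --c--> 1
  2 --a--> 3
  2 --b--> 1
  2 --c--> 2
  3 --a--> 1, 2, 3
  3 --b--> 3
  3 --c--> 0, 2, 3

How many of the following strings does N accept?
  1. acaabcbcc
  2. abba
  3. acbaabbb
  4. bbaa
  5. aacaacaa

acaabcbcc: accepted
abba: accepted
acbaabbb: accepted
bbaa: accepted
aacaacaa: accepted

5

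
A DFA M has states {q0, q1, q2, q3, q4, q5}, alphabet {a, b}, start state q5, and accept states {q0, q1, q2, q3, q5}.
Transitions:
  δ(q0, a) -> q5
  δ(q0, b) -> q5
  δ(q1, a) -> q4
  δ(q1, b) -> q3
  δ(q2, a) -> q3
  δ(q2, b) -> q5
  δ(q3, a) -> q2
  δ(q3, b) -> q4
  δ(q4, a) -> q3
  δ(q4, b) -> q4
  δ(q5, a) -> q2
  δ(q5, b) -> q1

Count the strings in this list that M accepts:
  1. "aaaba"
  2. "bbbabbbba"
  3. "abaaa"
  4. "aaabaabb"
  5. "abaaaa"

"aaaba": accepted
"bbbabbbba": accepted
"abaaa": accepted
"aaabaabb": rejected
"abaaaa": accepted

4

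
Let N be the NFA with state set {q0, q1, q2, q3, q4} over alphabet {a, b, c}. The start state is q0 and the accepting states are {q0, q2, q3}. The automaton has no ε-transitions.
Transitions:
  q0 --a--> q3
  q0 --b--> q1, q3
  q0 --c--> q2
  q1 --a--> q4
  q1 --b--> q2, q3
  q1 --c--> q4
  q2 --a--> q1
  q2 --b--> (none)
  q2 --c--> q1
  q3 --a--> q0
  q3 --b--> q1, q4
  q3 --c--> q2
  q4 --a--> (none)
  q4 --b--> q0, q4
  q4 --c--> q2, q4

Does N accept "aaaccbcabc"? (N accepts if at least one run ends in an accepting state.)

Start: {q0}
read a: {q3}
read a: {q0}
read a: {q3}
read c: {q2}
read c: {q1}
read b: {q2, q3}
read c: {q1, q2}
read a: {q1, q4}
read b: {q0, q2, q3, q4}
read c: {q1, q2, q4}
Reachable ∩ accepting = {q2} — nonempty.

accepted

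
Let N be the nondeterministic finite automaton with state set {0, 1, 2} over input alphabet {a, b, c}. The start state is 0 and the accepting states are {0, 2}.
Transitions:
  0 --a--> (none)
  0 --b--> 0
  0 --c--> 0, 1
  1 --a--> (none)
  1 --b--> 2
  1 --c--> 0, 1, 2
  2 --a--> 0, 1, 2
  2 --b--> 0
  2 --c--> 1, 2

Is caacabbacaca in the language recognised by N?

rejected

Start: {0}
read c: {0, 1}
read a: {}
The reachable set is empty and stays empty for the remaining 10 symbols.
Reachable ∩ accepting = {} — empty.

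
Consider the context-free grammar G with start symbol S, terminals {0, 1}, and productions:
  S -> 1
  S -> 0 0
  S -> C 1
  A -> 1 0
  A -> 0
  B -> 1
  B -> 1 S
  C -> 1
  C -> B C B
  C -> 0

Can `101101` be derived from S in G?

no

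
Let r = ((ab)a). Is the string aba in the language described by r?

Split as ab·a: (ab) matches ab and a matches a.

yes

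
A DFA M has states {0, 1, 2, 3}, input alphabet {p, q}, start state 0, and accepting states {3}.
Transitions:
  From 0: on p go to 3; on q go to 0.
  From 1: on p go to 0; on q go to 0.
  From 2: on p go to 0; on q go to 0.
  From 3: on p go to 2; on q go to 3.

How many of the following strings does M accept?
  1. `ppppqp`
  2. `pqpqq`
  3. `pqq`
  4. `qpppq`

1

`ppppqp`: rejected
`pqpqq`: rejected
`pqq`: accepted
`qpppq`: rejected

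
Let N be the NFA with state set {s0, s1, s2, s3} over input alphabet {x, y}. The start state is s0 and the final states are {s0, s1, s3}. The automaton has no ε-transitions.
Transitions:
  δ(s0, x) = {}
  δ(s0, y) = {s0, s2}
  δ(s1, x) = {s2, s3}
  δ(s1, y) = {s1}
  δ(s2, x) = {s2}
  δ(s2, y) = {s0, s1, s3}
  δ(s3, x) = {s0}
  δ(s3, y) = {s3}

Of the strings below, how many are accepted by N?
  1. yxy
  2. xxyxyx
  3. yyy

yxy: accepted
xxyxyx: rejected
yyy: accepted

2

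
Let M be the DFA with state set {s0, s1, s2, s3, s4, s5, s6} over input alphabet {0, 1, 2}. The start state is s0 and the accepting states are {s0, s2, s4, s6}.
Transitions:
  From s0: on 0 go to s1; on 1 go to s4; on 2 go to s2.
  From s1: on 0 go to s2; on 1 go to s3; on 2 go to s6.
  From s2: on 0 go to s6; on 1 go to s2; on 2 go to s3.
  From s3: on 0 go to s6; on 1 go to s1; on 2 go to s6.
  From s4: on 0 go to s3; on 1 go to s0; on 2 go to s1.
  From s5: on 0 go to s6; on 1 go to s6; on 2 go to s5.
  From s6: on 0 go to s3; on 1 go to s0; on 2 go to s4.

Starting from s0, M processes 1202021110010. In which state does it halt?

s0 --1--> s4
s4 --2--> s1
s1 --0--> s2
s2 --2--> s3
s3 --0--> s6
s6 --2--> s4
s4 --1--> s0
s0 --1--> s4
s4 --1--> s0
s0 --0--> s1
s1 --0--> s2
s2 --1--> s2
s2 --0--> s6

s6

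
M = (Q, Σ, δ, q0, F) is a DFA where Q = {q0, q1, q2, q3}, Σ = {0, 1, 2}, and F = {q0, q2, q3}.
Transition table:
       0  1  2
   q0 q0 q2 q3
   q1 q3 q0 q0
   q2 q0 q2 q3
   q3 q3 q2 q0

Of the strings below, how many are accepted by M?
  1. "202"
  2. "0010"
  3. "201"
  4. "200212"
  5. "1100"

"202": accepted
"0010": accepted
"201": accepted
"200212": accepted
"1100": accepted

5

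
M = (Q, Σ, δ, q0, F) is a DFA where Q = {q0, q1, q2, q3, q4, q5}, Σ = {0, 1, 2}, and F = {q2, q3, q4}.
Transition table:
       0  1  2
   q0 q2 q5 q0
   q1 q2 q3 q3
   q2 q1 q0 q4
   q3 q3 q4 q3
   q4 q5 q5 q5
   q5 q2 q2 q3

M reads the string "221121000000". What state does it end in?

q0 --2--> q0
q0 --2--> q0
q0 --1--> q5
q5 --1--> q2
q2 --2--> q4
q4 --1--> q5
q5 --0--> q2
q2 --0--> q1
q1 --0--> q2
q2 --0--> q1
q1 --0--> q2
q2 --0--> q1

q1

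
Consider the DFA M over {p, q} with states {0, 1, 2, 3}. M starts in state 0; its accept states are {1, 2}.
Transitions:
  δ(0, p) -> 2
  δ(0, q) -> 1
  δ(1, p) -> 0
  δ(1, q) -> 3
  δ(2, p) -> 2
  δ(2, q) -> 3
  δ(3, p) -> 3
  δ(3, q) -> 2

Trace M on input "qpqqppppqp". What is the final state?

0 --q--> 1
1 --p--> 0
0 --q--> 1
1 --q--> 3
3 --p--> 3
3 --p--> 3
3 --p--> 3
3 --p--> 3
3 --q--> 2
2 --p--> 2

2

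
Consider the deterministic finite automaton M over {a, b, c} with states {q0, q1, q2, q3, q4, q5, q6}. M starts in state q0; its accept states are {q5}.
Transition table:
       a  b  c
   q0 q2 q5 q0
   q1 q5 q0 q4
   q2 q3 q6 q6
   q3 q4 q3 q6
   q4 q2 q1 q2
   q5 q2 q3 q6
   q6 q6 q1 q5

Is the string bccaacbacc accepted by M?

accepted

q0 --b--> q5
q5 --c--> q6
q6 --c--> q5
q5 --a--> q2
q2 --a--> q3
q3 --c--> q6
q6 --b--> q1
q1 --a--> q5
q5 --c--> q6
q6 --c--> q5
End in state q5, which is an accepting state.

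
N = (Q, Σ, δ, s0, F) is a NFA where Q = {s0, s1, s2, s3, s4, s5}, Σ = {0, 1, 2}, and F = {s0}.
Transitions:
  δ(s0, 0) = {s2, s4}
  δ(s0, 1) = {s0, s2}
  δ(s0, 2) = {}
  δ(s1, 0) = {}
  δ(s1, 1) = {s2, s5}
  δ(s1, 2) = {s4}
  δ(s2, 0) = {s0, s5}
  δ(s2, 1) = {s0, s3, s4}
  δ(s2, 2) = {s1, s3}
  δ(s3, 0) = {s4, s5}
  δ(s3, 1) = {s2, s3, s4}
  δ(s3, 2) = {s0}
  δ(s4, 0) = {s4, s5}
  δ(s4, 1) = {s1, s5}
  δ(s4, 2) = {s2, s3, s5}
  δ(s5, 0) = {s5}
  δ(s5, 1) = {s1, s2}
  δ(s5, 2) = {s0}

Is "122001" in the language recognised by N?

accepted

Start: {s0}
read 1: {s0, s2}
read 2: {s1, s3}
read 2: {s0, s4}
read 0: {s2, s4, s5}
read 0: {s0, s4, s5}
read 1: {s0, s1, s2, s5}
Reachable ∩ accepting = {s0} — nonempty.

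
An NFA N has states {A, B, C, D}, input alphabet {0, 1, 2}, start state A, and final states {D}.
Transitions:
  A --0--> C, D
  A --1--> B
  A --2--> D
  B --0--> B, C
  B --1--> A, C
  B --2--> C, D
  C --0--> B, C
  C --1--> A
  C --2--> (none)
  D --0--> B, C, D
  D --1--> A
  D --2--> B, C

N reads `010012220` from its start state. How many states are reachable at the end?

Start: {A}
read 0: {C, D}
read 1: {A}
read 0: {C, D}
read 0: {B, C, D}
read 1: {A, C}
read 2: {D}
read 2: {B, C}
read 2: {C, D}
read 0: {B, C, D}
Final reachable set {B, C, D} has 3 states.

3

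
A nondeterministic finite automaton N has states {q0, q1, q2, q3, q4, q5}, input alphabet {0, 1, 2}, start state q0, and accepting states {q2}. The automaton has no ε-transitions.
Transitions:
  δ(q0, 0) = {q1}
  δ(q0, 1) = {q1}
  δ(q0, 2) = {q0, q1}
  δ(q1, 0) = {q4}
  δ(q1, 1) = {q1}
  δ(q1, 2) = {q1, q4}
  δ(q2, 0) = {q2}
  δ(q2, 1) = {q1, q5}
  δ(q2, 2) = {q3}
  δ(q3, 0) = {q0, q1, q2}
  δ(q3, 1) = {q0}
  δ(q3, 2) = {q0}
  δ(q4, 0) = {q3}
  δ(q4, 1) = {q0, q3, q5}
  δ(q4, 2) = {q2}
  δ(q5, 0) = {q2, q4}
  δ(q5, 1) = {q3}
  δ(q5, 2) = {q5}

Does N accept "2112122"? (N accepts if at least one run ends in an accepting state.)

accepted

Start: {q0}
read 2: {q0, q1}
read 1: {q1}
read 1: {q1}
read 2: {q1, q4}
read 1: {q0, q1, q3, q5}
read 2: {q0, q1, q4, q5}
read 2: {q0, q1, q2, q4, q5}
Reachable ∩ accepting = {q2} — nonempty.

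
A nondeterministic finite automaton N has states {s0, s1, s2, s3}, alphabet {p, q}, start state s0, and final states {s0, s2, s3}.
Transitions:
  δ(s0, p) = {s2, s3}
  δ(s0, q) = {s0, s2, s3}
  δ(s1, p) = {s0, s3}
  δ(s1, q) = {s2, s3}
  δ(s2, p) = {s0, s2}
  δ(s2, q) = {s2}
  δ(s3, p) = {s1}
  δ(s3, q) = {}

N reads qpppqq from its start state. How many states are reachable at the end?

3

Start: {s0}
read q: {s0, s2, s3}
read p: {s0, s1, s2, s3}
read p: {s0, s1, s2, s3}
read p: {s0, s1, s2, s3}
read q: {s0, s2, s3}
read q: {s0, s2, s3}
Final reachable set {s0, s2, s3} has 3 states.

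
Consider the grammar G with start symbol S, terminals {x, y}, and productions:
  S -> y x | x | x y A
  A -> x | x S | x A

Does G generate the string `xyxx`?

yes

S ⇒ xyA ⇒ xyxA ⇒ xyxx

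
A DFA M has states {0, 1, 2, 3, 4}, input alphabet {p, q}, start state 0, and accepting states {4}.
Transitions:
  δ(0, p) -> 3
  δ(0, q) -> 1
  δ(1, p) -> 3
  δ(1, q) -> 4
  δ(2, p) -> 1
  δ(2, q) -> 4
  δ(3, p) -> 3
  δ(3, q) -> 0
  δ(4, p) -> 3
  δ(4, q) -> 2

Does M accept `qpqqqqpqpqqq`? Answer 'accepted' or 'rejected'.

accepted

0 --q--> 1
1 --p--> 3
3 --q--> 0
0 --q--> 1
1 --q--> 4
4 --q--> 2
2 --p--> 1
1 --q--> 4
4 --p--> 3
3 --q--> 0
0 --q--> 1
1 --q--> 4
End in state 4, which is an accepting state.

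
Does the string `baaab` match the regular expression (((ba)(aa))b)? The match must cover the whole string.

yes

Split as baaa·b: ((ba)(aa)) matches baaa and b matches b.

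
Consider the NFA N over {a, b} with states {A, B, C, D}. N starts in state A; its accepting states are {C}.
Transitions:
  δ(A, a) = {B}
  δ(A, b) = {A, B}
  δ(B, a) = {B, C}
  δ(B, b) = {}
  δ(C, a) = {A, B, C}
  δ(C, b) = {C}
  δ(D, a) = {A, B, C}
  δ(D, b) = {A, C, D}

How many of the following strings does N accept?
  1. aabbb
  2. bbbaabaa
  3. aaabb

aabbb: accepted
bbbaabaa: accepted
aaabb: accepted

3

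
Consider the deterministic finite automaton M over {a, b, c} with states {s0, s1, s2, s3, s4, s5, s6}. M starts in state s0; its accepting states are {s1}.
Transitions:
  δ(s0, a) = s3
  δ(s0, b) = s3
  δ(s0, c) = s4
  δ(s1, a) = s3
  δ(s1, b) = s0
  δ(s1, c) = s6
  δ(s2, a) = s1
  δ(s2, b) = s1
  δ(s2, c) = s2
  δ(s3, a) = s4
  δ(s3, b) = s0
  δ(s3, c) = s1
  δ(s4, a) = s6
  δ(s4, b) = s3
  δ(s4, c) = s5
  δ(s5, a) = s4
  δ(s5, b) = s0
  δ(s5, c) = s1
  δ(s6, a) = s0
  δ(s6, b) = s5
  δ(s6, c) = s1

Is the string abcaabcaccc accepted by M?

accepted

s0 --a--> s3
s3 --b--> s0
s0 --c--> s4
s4 --a--> s6
s6 --a--> s0
s0 --b--> s3
s3 --c--> s1
s1 --a--> s3
s3 --c--> s1
s1 --c--> s6
s6 --c--> s1
End in state s1, which is an accepting state.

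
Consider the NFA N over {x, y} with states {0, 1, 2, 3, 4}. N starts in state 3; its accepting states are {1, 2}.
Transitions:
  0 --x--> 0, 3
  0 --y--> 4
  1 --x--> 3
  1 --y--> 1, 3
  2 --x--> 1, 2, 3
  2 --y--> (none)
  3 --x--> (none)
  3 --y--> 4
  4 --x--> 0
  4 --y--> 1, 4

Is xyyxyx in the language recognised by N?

Start: {3}
read x: {}
The reachable set is empty and stays empty for the remaining 5 symbols.
Reachable ∩ accepting = {} — empty.

rejected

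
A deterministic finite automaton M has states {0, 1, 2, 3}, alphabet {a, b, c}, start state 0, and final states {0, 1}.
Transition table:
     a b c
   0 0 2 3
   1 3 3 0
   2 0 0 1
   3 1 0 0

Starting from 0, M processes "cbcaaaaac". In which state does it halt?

0

0 --c--> 3
3 --b--> 0
0 --c--> 3
3 --a--> 1
1 --a--> 3
3 --a--> 1
1 --a--> 3
3 --a--> 1
1 --c--> 0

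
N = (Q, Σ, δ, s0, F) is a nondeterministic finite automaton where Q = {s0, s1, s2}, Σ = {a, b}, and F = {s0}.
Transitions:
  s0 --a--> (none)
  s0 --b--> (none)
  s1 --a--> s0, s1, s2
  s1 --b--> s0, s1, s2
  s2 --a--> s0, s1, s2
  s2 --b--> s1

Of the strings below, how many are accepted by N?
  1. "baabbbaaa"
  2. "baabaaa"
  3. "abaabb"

0

"baabbbaaa": rejected
"baabaaa": rejected
"abaabb": rejected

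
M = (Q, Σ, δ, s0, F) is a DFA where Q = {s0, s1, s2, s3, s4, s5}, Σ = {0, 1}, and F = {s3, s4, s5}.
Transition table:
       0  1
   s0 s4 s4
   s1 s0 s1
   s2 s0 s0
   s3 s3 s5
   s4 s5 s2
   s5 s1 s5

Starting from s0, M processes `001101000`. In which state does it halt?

s0 --0--> s4
s4 --0--> s5
s5 --1--> s5
s5 --1--> s5
s5 --0--> s1
s1 --1--> s1
s1 --0--> s0
s0 --0--> s4
s4 --0--> s5

s5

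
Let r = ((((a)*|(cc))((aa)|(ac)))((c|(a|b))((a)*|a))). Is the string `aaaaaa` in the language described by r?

yes

Split as aa·aaaa: (((a)*|(cc))((aa)|(ac))) matches aa and ((c|(a|b))((a)*|a)) matches aaaa.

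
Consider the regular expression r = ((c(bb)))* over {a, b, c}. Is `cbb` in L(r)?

Split into 1 piece cbb; each matches (c(bb)).

yes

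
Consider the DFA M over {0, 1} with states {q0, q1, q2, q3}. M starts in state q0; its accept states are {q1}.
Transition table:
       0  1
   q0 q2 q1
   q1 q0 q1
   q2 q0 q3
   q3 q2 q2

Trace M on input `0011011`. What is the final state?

q1

q0 --0--> q2
q2 --0--> q0
q0 --1--> q1
q1 --1--> q1
q1 --0--> q0
q0 --1--> q1
q1 --1--> q1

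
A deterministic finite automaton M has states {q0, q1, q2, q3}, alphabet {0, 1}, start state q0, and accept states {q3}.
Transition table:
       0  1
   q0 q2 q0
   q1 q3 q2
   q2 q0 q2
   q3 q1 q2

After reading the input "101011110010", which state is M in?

q0 --1--> q0
q0 --0--> q2
q2 --1--> q2
q2 --0--> q0
q0 --1--> q0
q0 --1--> q0
q0 --1--> q0
q0 --1--> q0
q0 --0--> q2
q2 --0--> q0
q0 --1--> q0
q0 --0--> q2

q2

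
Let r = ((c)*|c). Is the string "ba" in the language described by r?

no

Neither (c)* nor c matches ba.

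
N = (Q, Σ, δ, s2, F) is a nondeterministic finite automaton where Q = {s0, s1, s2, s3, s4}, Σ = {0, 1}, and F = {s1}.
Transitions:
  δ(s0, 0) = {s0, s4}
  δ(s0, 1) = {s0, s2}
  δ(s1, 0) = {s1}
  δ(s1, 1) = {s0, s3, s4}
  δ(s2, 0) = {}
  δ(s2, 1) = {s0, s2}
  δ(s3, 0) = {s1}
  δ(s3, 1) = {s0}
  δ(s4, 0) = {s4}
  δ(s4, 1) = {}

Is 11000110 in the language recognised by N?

rejected

Start: {s2}
read 1: {s0, s2}
read 1: {s0, s2}
read 0: {s0, s4}
read 0: {s0, s4}
read 0: {s0, s4}
read 1: {s0, s2}
read 1: {s0, s2}
read 0: {s0, s4}
Reachable ∩ accepting = {} — empty.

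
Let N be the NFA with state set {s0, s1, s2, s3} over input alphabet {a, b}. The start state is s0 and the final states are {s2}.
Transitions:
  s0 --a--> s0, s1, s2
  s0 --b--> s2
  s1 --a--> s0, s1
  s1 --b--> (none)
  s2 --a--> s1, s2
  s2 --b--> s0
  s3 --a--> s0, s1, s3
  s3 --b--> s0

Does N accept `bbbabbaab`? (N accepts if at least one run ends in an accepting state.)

Start: {s0}
read b: {s2}
read b: {s0}
read b: {s2}
read a: {s1, s2}
read b: {s0}
read b: {s2}
read a: {s1, s2}
read a: {s0, s1, s2}
read b: {s0, s2}
Reachable ∩ accepting = {s2} — nonempty.

accepted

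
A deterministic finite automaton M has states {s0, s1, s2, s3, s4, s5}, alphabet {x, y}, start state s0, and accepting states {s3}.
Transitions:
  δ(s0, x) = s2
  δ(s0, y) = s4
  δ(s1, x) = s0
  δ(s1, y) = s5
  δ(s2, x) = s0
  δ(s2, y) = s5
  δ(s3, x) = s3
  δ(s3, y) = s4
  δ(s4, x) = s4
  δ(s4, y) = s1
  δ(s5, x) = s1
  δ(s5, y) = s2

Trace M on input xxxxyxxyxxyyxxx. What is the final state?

s0 --x--> s2
s2 --x--> s0
s0 --x--> s2
s2 --x--> s0
s0 --y--> s4
s4 --x--> s4
s4 --x--> s4
s4 --y--> s1
s1 --x--> s0
s0 --x--> s2
s2 --y--> s5
s5 --y--> s2
s2 --x--> s0
s0 --x--> s2
s2 --x--> s0

s0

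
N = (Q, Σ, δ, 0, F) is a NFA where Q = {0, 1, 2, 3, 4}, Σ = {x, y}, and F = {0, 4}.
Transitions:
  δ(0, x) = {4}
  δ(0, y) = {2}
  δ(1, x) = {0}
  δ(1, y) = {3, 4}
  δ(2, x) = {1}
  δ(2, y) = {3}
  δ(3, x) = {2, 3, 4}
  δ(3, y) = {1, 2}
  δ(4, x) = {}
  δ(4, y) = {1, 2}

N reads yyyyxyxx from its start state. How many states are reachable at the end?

5

Start: {0}
read y: {2}
read y: {3}
read y: {1, 2}
read y: {3, 4}
read x: {2, 3, 4}
read y: {1, 2, 3}
read x: {0, 1, 2, 3, 4}
read x: {0, 1, 2, 3, 4}
Final reachable set {0, 1, 2, 3, 4} has 5 states.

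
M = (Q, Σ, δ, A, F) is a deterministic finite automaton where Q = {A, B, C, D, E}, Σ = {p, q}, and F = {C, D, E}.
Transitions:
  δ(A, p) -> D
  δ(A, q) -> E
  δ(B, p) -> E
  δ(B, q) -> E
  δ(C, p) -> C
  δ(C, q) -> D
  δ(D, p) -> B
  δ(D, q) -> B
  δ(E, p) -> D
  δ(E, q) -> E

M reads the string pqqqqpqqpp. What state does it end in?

A --p--> D
D --q--> B
B --q--> E
E --q--> E
E --q--> E
E --p--> D
D --q--> B
B --q--> E
E --p--> D
D --p--> B

B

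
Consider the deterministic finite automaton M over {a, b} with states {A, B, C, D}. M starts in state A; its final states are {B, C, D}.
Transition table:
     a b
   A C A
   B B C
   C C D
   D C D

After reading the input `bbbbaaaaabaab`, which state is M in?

D

A --b--> A
A --b--> A
A --b--> A
A --b--> A
A --a--> C
C --a--> C
C --a--> C
C --a--> C
C --a--> C
C --b--> D
D --a--> C
C --a--> C
C --b--> D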